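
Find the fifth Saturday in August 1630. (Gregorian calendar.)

August 31, 1630

August 1, 1630 is a Thursday.
The first Saturday is therefore August 3 (2 days later).
The fifth Saturday is 3 + 4×7 = August 31.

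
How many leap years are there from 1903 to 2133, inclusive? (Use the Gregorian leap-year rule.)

Multiples of 4 in [1903,2133]: 58.
Of those, multiples of 100: 2 (not leap unless ÷400).
Multiples of 400: 1.
Leap years = 58 − 2 + 1 = 57.

57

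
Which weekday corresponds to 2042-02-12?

Doomsday rule: the anchor day for the 2000s is Tuesday. For year 42: 42÷12 = 3 r 6, and 6÷4 = 1, so 3+6+1 = 10.
Tuesday + 10 ≡ Friday — that's 2042's doomsday.
In February the doomsday date is Feb 28 (2042 is not a leap year).
Feb 12 is 16 days before Feb 28; 16 mod 7 = 2, so Friday − 2 = Wednesday.

Wednesday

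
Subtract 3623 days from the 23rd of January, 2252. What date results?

February 21, 2242

−365 (one year) → Jan 23, 2251 (3258 left).
−365 (one year) → Jan 23, 2250 (2893 left).
−365 (one year) → Jan 23, 2249 (2528 left).
−366 (one year; includes Feb 29, 2248) → Jan 23, 2248 (2162 left).
−365 (one year) → Jan 23, 2247 (1797 left).
−365 (one year) → Jan 23, 2246 (1432 left).
−365 (one year) → Jan 23, 2245 (1067 left).
−366 (one year; includes Feb 29, 2244) → Jan 23, 2244 (701 left).
−365 (one year) → Jan 23, 2243 (336 left).
−23 → Dec 31, 2242 (end of Dec, 31 days; 313 left).
−31 → Nov 30, 2242 (end of Nov, 30 days; 282 left).
−30 → Oct 31, 2242 (end of Oct, 31 days; 252 left).
−31 → Sep 30, 2242 (end of Sep, 30 days; 221 left).
−30 → Aug 31, 2242 (end of Aug, 31 days; 191 left).
−31 → Jul 31, 2242 (end of Jul, 31 days; 160 left).
−31 → Jun 30, 2242 (end of Jun, 30 days; 129 left).
−30 → May 31, 2242 (end of May, 31 days; 99 left).
−31 → Apr 30, 2242 (end of Apr, 30 days; 68 left).
−30 → Mar 31, 2242 (end of Mar, 31 days; 38 left).
−31 → Feb 28, 2242 (end of Feb, 28 days; 7 left).
−7 → Feb 21, 2242.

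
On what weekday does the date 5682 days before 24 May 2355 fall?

First find the weekday of May 24, 2355. Doomsday rule: the anchor day for the 2300s is Wednesday. For year 55: 55÷12 = 4 r 7, and 7÷4 = 1, so 4+7+1 = 12.
Wednesday + 12 ≡ Monday — that's 2355's doomsday.
In May the doomsday date is May 9.
May 24 is 15 days after May 9; 15 mod 7 = 1, so Monday + 1 = Tuesday.
5682 mod 7 = 5, so 5682 days before a Tuesday is Tuesday − 5 = Thursday.

Thursday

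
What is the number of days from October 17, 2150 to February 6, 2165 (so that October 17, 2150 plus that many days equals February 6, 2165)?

5226

Oct 17, 2150 → Oct 17, 2151: 365 days.
Oct 17, 2151 → Oct 17, 2152: 366 days (Feb 29, 2152 is in that span).
Oct 17, 2152 → Oct 17, 2153: 365 days.
Oct 17, 2153 → Oct 17, 2154: 365 days.
Oct 17, 2154 → Oct 17, 2155: 365 days.
Oct 17, 2155 → Oct 17, 2156: 366 days (Feb 29, 2156 is in that span).
Oct 17, 2156 → Oct 17, 2157: 365 days.
Oct 17, 2157 → Oct 17, 2158: 365 days.
Oct 17, 2158 → Oct 17, 2159: 365 days.
Oct 17, 2159 → Oct 17, 2160: 366 days (Feb 29, 2160 is in that span).
Oct 17, 2160 → Oct 17, 2161: 365 days.
Oct 17, 2161 → Oct 17, 2162: 365 days.
Oct 17, 2162 → Oct 17, 2163: 365 days.
Oct 17, 2163 → Oct 17, 2164: 366 days (Feb 29, 2164 is in that span).
Oct 17, 2164 → Nov 17, 2164: 31 days (October has 31).
Nov 17, 2164 → Dec 17, 2164: 30 days (November has 30).
Dec 17, 2164 → Jan 17, 2165: 31 days (December has 31).
Jan 17, 2165 → Feb 6, 2165: 20 days.
Total: 5226 days.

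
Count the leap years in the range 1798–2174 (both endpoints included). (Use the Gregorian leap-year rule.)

91

Multiples of 4 in [1798,2174]: 94.
Of those, multiples of 100: 4 (not leap unless ÷400).
Multiples of 400: 1.
Leap years = 94 − 4 + 1 = 91.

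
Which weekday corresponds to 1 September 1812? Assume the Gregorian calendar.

Doomsday rule: the anchor day for the 1800s is Friday. For year 12: 12÷12 = 1 r 0, and 0÷4 = 0, so 1+0+0 = 1.
Friday + 1 ≡ Saturday — that's 1812's doomsday.
In September the doomsday date is Sep 5.
Sep 1 is 4 days before Sep 5; 4 mod 7 = 4, so Saturday − 4 = Tuesday.

Tuesday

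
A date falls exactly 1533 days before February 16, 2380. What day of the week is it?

Feb 16, 2380 is a Saturday.
1533 mod 7 = 0, so 1533 days before a Saturday is Saturday − 0 = Saturday.

Saturday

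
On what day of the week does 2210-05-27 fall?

Doomsday rule: the anchor day for the 2200s is Friday. For year 10: 10÷12 = 0 r 10, and 10÷4 = 2, so 0+10+2 = 12.
Friday + 12 ≡ Wednesday — that's 2210's doomsday.
In May the doomsday date is May 9.
May 27 is 18 days after May 9; 18 mod 7 = 4, so Wednesday + 4 = Sunday.

Sunday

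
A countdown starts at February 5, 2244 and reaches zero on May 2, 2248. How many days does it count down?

1548

Feb 5, 2244 → Feb 5, 2245: 366 days (Feb 29, 2244 is in that span).
Feb 5, 2245 → Feb 5, 2246: 365 days.
Feb 5, 2246 → Feb 5, 2247: 365 days.
Feb 5, 2247 → Feb 5, 2248: 365 days.
Feb 5, 2248 → Mar 5, 2248: 29 days (February has 29).
Mar 5, 2248 → Apr 5, 2248: 31 days (March has 31).
Apr 5, 2248 → May 2, 2248: 27 days.
Total: 1548 days.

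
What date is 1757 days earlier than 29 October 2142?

−365 (one year) → Oct 29, 2141 (1392 left).
−365 (one year) → Oct 29, 2140 (1027 left).
−366 (one year; includes Feb 29, 2140) → Oct 29, 2139 (661 left).
−365 (one year) → Oct 29, 2138 (296 left).
−29 → Sep 30, 2138 (end of Sep, 30 days; 267 left).
−30 → Aug 31, 2138 (end of Aug, 31 days; 237 left).
−31 → Jul 31, 2138 (end of Jul, 31 days; 206 left).
−31 → Jun 30, 2138 (end of Jun, 30 days; 175 left).
−30 → May 31, 2138 (end of May, 31 days; 145 left).
−31 → Apr 30, 2138 (end of Apr, 30 days; 114 left).
−30 → Mar 31, 2138 (end of Mar, 31 days; 84 left).
−31 → Feb 28, 2138 (end of Feb, 28 days; 53 left).
−28 → Jan 31, 2138 (end of Jan, 31 days; 25 left).
−25 → Jan 6, 2138.

January 6, 2138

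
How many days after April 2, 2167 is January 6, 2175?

Apr 2, 2167 → Apr 2, 2168: 366 days (Feb 29, 2168 is in that span).
Apr 2, 2168 → Apr 2, 2169: 365 days.
Apr 2, 2169 → Apr 2, 2170: 365 days.
Apr 2, 2170 → Apr 2, 2171: 365 days.
Apr 2, 2171 → Apr 2, 2172: 366 days (Feb 29, 2172 is in that span).
Apr 2, 2172 → Apr 2, 2173: 365 days.
Apr 2, 2173 → Apr 2, 2174: 365 days.
Apr 2, 2174 → May 2, 2174: 30 days (April has 30).
May 2, 2174 → Jun 2, 2174: 31 days (May has 31).
Jun 2, 2174 → Jul 2, 2174: 30 days (June has 30).
Jul 2, 2174 → Aug 2, 2174: 31 days (July has 31).
Aug 2, 2174 → Sep 2, 2174: 31 days (August has 31).
Sep 2, 2174 → Oct 2, 2174: 30 days (September has 30).
Oct 2, 2174 → Nov 2, 2174: 31 days (October has 31).
Nov 2, 2174 → Dec 2, 2174: 30 days (November has 30).
Dec 2, 2174 → Jan 2, 2175: 31 days (December has 31).
Jan 2, 2175 → Jan 6, 2175: 4 days.
Total: 2836 days.

2836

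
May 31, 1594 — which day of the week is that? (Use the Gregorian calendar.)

Tuesday

Doomsday rule: the anchor day for the 1500s is Wednesday. For year 94: 94÷12 = 7 r 10, and 10÷4 = 2, so 7+10+2 = 19.
Wednesday + 19 ≡ Monday — that's 1594's doomsday.
In May the doomsday date is May 9.
May 31 is 22 days after May 9; 22 mod 7 = 1, so Monday + 1 = Tuesday.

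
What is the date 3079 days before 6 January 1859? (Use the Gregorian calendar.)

August 2, 1850

−365 (one year) → Jan 6, 1858 (2714 left).
−365 (one year) → Jan 6, 1857 (2349 left).
−366 (one year; includes Feb 29, 1856) → Jan 6, 1856 (1983 left).
−365 (one year) → Jan 6, 1855 (1618 left).
−365 (one year) → Jan 6, 1854 (1253 left).
−365 (one year) → Jan 6, 1853 (888 left).
−366 (one year; includes Feb 29, 1852) → Jan 6, 1852 (522 left).
−365 (one year) → Jan 6, 1851 (157 left).
−6 → Dec 31, 1850 (end of Dec, 31 days; 151 left).
−31 → Nov 30, 1850 (end of Nov, 30 days; 120 left).
−30 → Oct 31, 1850 (end of Oct, 31 days; 90 left).
−31 → Sep 30, 1850 (end of Sep, 30 days; 59 left).
−30 → Aug 31, 1850 (end of Aug, 31 days; 29 left).
−29 → Aug 2, 1850.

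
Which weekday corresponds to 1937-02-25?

Doomsday rule: the anchor day for the 1900s is Wednesday. For year 37: 37÷12 = 3 r 1, and 1÷4 = 0, so 3+1+0 = 4.
Wednesday + 4 ≡ Sunday — that's 1937's doomsday.
In February the doomsday date is Feb 28 (1937 is not a leap year).
Feb 25 is 3 days before Feb 28; 3 mod 7 = 3, so Sunday − 3 = Thursday.

Thursday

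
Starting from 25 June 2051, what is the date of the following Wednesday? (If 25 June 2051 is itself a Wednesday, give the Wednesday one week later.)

June 28, 2051

Jun 25, 2051 is a Sunday.
From Sunday to the next Wednesday is 3 days.
Jun 25, 2051 + 3 = Jun 28, 2051.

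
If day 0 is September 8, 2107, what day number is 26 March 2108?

200

Sep 8, 2107 → Oct 8, 2107: 30 days (September has 30).
Oct 8, 2107 → Nov 8, 2107: 31 days (October has 31).
Nov 8, 2107 → Dec 8, 2107: 30 days (November has 30).
Dec 8, 2107 → Jan 8, 2108: 31 days (December has 31).
Jan 8, 2108 → Feb 8, 2108: 31 days (January has 31).
Feb 8, 2108 → Mar 8, 2108: 29 days (February has 29).
Mar 8, 2108 → Mar 26, 2108: 18 days.
Total: 200 days.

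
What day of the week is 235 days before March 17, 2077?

Saturday

First find the weekday of Mar 17, 2077. Doomsday rule: the anchor day for the 2000s is Tuesday. For year 77: 77÷12 = 6 r 5, and 5÷4 = 1, so 6+5+1 = 12.
Tuesday + 12 ≡ Sunday — that's 2077's doomsday.
In March the doomsday date is Mar 14.
Mar 17 is 3 days after Mar 14; 3 mod 7 = 3, so Sunday + 3 = Wednesday.
235 mod 7 = 4, so 235 days before a Wednesday is Wednesday − 4 = Saturday.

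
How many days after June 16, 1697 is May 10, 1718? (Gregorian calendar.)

7632

Jun 16, 1697 → Jun 16, 1698: 365 days.
Jun 16, 1698 → Jun 16, 1699: 365 days.
Jun 16, 1699 → Jun 16, 1700: 365 days.
Jun 16, 1700 → Jun 16, 1701: 365 days.
Jun 16, 1701 → Jun 16, 1702: 365 days.
Jun 16, 1702 → Jun 16, 1703: 365 days.
Jun 16, 1703 → Jun 16, 1704: 366 days (Feb 29, 1704 is in that span).
Jun 16, 1704 → Jun 16, 1705: 365 days.
Jun 16, 1705 → Jun 16, 1706: 365 days.
Jun 16, 1706 → Jun 16, 1707: 365 days.
Jun 16, 1707 → Jun 16, 1708: 366 days (Feb 29, 1708 is in that span).
Jun 16, 1708 → Jun 16, 1709: 365 days.
Jun 16, 1709 → Jun 16, 1710: 365 days.
Jun 16, 1710 → Jun 16, 1711: 365 days.
Jun 16, 1711 → Jun 16, 1712: 366 days (Feb 29, 1712 is in that span).
Jun 16, 1712 → Jun 16, 1713: 365 days.
Jun 16, 1713 → Jun 16, 1714: 365 days.
Jun 16, 1714 → Jun 16, 1715: 365 days.
Jun 16, 1715 → Jun 16, 1716: 366 days (Feb 29, 1716 is in that span).
Jun 16, 1716 → Jun 16, 1717: 365 days.
Jun 16, 1717 → Jul 16, 1717: 30 days (June has 30).
Jul 16, 1717 → Aug 16, 1717: 31 days (July has 31).
Aug 16, 1717 → Sep 16, 1717: 31 days (August has 31).
Sep 16, 1717 → Oct 16, 1717: 30 days (September has 30).
Oct 16, 1717 → Nov 16, 1717: 31 days (October has 31).
Nov 16, 1717 → Dec 16, 1717: 30 days (November has 30).
Dec 16, 1717 → Jan 16, 1718: 31 days (December has 31).
Jan 16, 1718 → Feb 16, 1718: 31 days (January has 31).
Feb 16, 1718 → Mar 16, 1718: 28 days (February has 28).
Mar 16, 1718 → Apr 16, 1718: 31 days (March has 31).
Apr 16, 1718 → May 10, 1718: 24 days.
Total: 7632 days.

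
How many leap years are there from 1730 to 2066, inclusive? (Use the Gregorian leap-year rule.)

82

Multiples of 4 in [1730,2066]: 84.
Of those, multiples of 100: 3 (not leap unless ÷400).
Multiples of 400: 1.
Leap years = 84 − 3 + 1 = 82.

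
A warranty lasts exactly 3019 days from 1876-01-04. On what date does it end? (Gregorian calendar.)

+366 (one year; includes Feb 29, 1876) → Jan 4, 1877 (2653 left).
+365 (one year) → Jan 4, 1878 (2288 left).
+365 (one year) → Jan 4, 1879 (1923 left).
+365 (one year) → Jan 4, 1880 (1558 left).
+366 (one year; includes Feb 29, 1880) → Jan 4, 1881 (1192 left).
+365 (one year) → Jan 4, 1882 (827 left).
+365 (one year) → Jan 4, 1883 (462 left).
+365 (one year) → Jan 4, 1884 (97 left).
Jan has 31 days: +28 → Feb 1, 1884 (69 left).
Feb has 29 days: +29 → Mar 1, 1884 (40 left).
Mar has 31 days: +31 → Apr 1, 1884 (9 left).
+9 → Apr 10, 1884.

April 10, 1884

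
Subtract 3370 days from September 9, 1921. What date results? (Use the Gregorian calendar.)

−365 (one year) → Sep 9, 1920 (3005 left).
−366 (one year; includes Feb 29, 1920) → Sep 9, 1919 (2639 left).
−365 (one year) → Sep 9, 1918 (2274 left).
−365 (one year) → Sep 9, 1917 (1909 left).
−365 (one year) → Sep 9, 1916 (1544 left).
−366 (one year; includes Feb 29, 1916) → Sep 9, 1915 (1178 left).
−365 (one year) → Sep 9, 1914 (813 left).
−365 (one year) → Sep 9, 1913 (448 left).
−365 (one year) → Sep 9, 1912 (83 left).
−9 → Aug 31, 1912 (end of Aug, 31 days; 74 left).
−31 → Jul 31, 1912 (end of Jul, 31 days; 43 left).
−31 → Jun 30, 1912 (end of Jun, 30 days; 12 left).
−12 → Jun 18, 1912.

June 18, 1912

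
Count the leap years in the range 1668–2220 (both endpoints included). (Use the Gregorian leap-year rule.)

134

Multiples of 4 in [1668,2220]: 139.
Of those, multiples of 100: 6 (not leap unless ÷400).
Multiples of 400: 1.
Leap years = 139 − 6 + 1 = 134.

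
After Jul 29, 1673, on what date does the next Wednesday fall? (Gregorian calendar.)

August 2, 1673

Jul 29, 1673 is a Saturday.
From Saturday to the next Wednesday is 4 days.
Jul 29, 1673 + 4 = Aug 2, 1673.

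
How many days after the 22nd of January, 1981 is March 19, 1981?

Jan 22, 1981 → Feb 22, 1981: 31 days (January has 31).
Feb 22, 1981 → Mar 19, 1981: 25 days.
Total: 56 days.

56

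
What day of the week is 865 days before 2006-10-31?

First find the weekday of Oct 31, 2006. Doomsday rule: the anchor day for the 2000s is Tuesday. For year 06: 6÷12 = 0 r 6, and 6÷4 = 1, so 0+6+1 = 7.
Tuesday + 7 ≡ Tuesday — that's 2006's doomsday.
In October the doomsday date is Oct 10.
Oct 31 is 21 days after Oct 10; 21 mod 7 = 0, so Tuesday + 0 = Tuesday.
865 mod 7 = 4, so 865 days before a Tuesday is Tuesday − 4 = Friday.

Friday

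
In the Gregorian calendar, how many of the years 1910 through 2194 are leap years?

Multiples of 4 in [1910,2194]: 71.
Of those, multiples of 100: 2 (not leap unless ÷400).
Multiples of 400: 1.
Leap years = 71 − 2 + 1 = 70.

70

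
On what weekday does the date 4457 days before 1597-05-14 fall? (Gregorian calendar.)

First find the weekday of May 14, 1597. Doomsday rule: the anchor day for the 1500s is Wednesday. For year 97: 97÷12 = 8 r 1, and 1÷4 = 0, so 8+1+0 = 9.
Wednesday + 9 ≡ Friday — that's 1597's doomsday.
In May the doomsday date is May 9.
May 14 is 5 days after May 9; 5 mod 7 = 5, so Friday + 5 = Wednesday.
4457 mod 7 = 5, so 4457 days before a Wednesday is Wednesday − 5 = Friday.

Friday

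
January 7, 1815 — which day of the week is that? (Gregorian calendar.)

Saturday

Doomsday rule: the anchor day for the 1800s is Friday. For year 15: 15÷12 = 1 r 3, and 3÷4 = 0, so 1+3+0 = 4.
Friday + 4 ≡ Tuesday — that's 1815's doomsday.
In January the doomsday date is Jan 3 (1815 is not a leap year).
Jan 7 is 4 days after Jan 3; 4 mod 7 = 4, so Tuesday + 4 = Saturday.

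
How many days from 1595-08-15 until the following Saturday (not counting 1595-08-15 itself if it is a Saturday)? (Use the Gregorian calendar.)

Aug 15, 1595 is a Tuesday.
From Tuesday to the next Saturday is 4 days.

4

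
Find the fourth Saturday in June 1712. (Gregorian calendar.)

June 1, 1712 is a Wednesday.
The first Saturday is therefore June 4 (3 days later).
The fourth Saturday is 4 + 3×7 = June 25.

June 25, 1712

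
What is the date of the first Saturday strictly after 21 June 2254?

June 24, 2254

Jun 21, 2254 is a Wednesday.
From Wednesday to the next Saturday is 3 days.
Jun 21, 2254 + 3 = Jun 24, 2254.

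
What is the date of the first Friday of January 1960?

January 1, 1960 is a Friday.
The first Friday is therefore January 1 (same day).

January 1, 1960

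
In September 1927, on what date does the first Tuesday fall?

September 1, 1927 is a Thursday.
The first Tuesday is therefore September 6 (5 days later).

September 6, 1927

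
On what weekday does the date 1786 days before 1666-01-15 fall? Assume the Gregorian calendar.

Thursday

First find the weekday of Jan 15, 1666. Doomsday rule: the anchor day for the 1600s is Tuesday. For year 66: 66÷12 = 5 r 6, and 6÷4 = 1, so 5+6+1 = 12.
Tuesday + 12 ≡ Sunday — that's 1666's doomsday.
In January the doomsday date is Jan 3 (1666 is not a leap year).
Jan 15 is 12 days after Jan 3; 12 mod 7 = 5, so Sunday + 5 = Friday.
1786 mod 7 = 1, so 1786 days before a Friday is Friday − 1 = Thursday.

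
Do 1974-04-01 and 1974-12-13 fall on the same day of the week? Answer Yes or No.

From Apr 1, 1974 to Dec 13, 1974 is 256 days.
256 mod 7 = 4, so they are different weekdays.
(Apr 1, 1974 is a Monday; Dec 13, 1974 is a Friday.)

No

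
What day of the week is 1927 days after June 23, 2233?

First find the weekday of Jun 23, 2233. Doomsday rule: the anchor day for the 2200s is Friday. For year 33: 33÷12 = 2 r 9, and 9÷4 = 2, so 2+9+2 = 13.
Friday + 13 ≡ Thursday — that's 2233's doomsday.
In June the doomsday date is Jun 6.
Jun 23 is 17 days after Jun 6; 17 mod 7 = 3, so Thursday + 3 = Sunday.
1927 mod 7 = 2, so 1927 days after a Sunday is Sunday + 2 = Tuesday.

Tuesday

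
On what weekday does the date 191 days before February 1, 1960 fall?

Feb 1, 1960 is a Monday.
191 mod 7 = 2, so 191 days before a Monday is Monday − 2 = Saturday.

Saturday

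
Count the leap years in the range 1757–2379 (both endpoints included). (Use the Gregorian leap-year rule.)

150

Multiples of 4 in [1757,2379]: 155.
Of those, multiples of 100: 6 (not leap unless ÷400).
Multiples of 400: 1.
Leap years = 155 − 6 + 1 = 150.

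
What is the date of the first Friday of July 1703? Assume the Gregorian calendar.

July 1, 1703 is a Sunday.
The first Friday is therefore July 6 (5 days later).

July 6, 1703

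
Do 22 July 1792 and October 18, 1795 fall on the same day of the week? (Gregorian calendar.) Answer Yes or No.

Yes

From Jul 22, 1792 to Oct 18, 1795 is 1183 days.
1183 mod 7 = 0, so they are the same weekday.
(Jul 22, 1792 is a Sunday; Oct 18, 1795 is a Sunday.)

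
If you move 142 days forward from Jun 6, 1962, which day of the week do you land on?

Jun 6, 1962 is a Wednesday.
142 mod 7 = 2, so 142 days after a Wednesday is Wednesday + 2 = Friday.

Friday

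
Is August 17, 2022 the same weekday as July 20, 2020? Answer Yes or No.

No

From Jul 20, 2020 to Aug 17, 2022 is 758 days.
758 mod 7 = 2, so they are different weekdays.
(Jul 20, 2020 is a Monday; Aug 17, 2022 is a Wednesday.)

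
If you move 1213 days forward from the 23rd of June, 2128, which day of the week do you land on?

Friday

Jun 23, 2128 is a Wednesday.
1213 mod 7 = 2, so 1213 days after a Wednesday is Wednesday + 2 = Friday.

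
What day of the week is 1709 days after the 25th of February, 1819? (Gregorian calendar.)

Friday

First find the weekday of Feb 25, 1819. Doomsday rule: the anchor day for the 1800s is Friday. For year 19: 19÷12 = 1 r 7, and 7÷4 = 1, so 1+7+1 = 9.
Friday + 9 ≡ Sunday — that's 1819's doomsday.
In February the doomsday date is Feb 28 (1819 is not a leap year).
Feb 25 is 3 days before Feb 28; 3 mod 7 = 3, so Sunday − 3 = Thursday.
1709 mod 7 = 1, so 1709 days after a Thursday is Thursday + 1 = Friday.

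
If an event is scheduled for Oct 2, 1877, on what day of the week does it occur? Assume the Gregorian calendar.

Tuesday

Doomsday rule: the anchor day for the 1800s is Friday. For year 77: 77÷12 = 6 r 5, and 5÷4 = 1, so 6+5+1 = 12.
Friday + 12 ≡ Wednesday — that's 1877's doomsday.
In October the doomsday date is Oct 10.
Oct 2 is 8 days before Oct 10; 8 mod 7 = 1, so Wednesday − 1 = Tuesday.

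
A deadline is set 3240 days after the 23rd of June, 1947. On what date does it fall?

May 6, 1956

+366 (one year; includes Feb 29, 1948) → Jun 23, 1948 (2874 left).
+365 (one year) → Jun 23, 1949 (2509 left).
+365 (one year) → Jun 23, 1950 (2144 left).
+365 (one year) → Jun 23, 1951 (1779 left).
+366 (one year; includes Feb 29, 1952) → Jun 23, 1952 (1413 left).
+365 (one year) → Jun 23, 1953 (1048 left).
+365 (one year) → Jun 23, 1954 (683 left).
+365 (one year) → Jun 23, 1955 (318 left).
Jun has 30 days: +8 → Jul 1, 1955 (310 left).
Jul has 31 days: +31 → Aug 1, 1955 (279 left).
Aug has 31 days: +31 → Sep 1, 1955 (248 left).
Sep has 30 days: +30 → Oct 1, 1955 (218 left).
Oct has 31 days: +31 → Nov 1, 1955 (187 left).
Nov has 30 days: +30 → Dec 1, 1955 (157 left).
Dec has 31 days: +31 → Jan 1, 1956 (126 left).
Jan has 31 days: +31 → Feb 1, 1956 (95 left).
Feb has 29 days: +29 → Mar 1, 1956 (66 left).
Mar has 31 days: +31 → Apr 1, 1956 (35 left).
Apr has 30 days: +30 → May 1, 1956 (5 left).
+5 → May 6, 1956.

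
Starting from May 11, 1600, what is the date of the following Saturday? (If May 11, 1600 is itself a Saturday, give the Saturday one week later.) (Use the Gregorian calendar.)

May 13, 1600

May 11, 1600 is a Thursday.
From Thursday to the next Saturday is 2 days.
May 11, 1600 + 2 = May 13, 1600.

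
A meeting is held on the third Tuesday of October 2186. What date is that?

October 1, 2186 is a Sunday.
The first Tuesday is therefore October 3 (2 days later).
The third Tuesday is 3 + 2×7 = October 17.

October 17, 2186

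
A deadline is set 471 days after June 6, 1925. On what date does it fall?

+365 (one year) → Jun 6, 1926 (106 left).
Jun has 30 days: +25 → Jul 1, 1926 (81 left).
Jul has 31 days: +31 → Aug 1, 1926 (50 left).
Aug has 31 days: +31 → Sep 1, 1926 (19 left).
+19 → Sep 20, 1926.

September 20, 1926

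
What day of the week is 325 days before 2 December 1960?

Tuesday

Dec 2, 1960 is a Friday.
325 mod 7 = 3, so 325 days before a Friday is Friday − 3 = Tuesday.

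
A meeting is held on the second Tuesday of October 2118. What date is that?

October 11, 2118

October 1, 2118 is a Saturday.
The first Tuesday is therefore October 4 (3 days later).
The second Tuesday is 4 + 1×7 = October 11.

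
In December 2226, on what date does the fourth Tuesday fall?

December 26, 2226

December 1, 2226 is a Friday.
The first Tuesday is therefore December 5 (4 days later).
The fourth Tuesday is 5 + 3×7 = December 26.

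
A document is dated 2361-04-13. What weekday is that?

Thursday

Doomsday rule: the anchor day for the 2300s is Wednesday. For year 61: 61÷12 = 5 r 1, and 1÷4 = 0, so 5+1+0 = 6.
Wednesday + 6 ≡ Tuesday — that's 2361's doomsday.
In April the doomsday date is Apr 4.
Apr 13 is 9 days after Apr 4; 9 mod 7 = 2, so Tuesday + 2 = Thursday.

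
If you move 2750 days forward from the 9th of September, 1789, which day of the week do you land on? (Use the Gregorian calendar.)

Tuesday

Sep 9, 1789 is a Wednesday.
2750 mod 7 = 6, so 2750 days after a Wednesday is Wednesday + 6 = Tuesday.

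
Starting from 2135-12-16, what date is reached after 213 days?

Dec has 31 days: +16 → Jan 1, 2136 (197 left).
Jan has 31 days: +31 → Feb 1, 2136 (166 left).
Feb has 29 days: +29 → Mar 1, 2136 (137 left).
Mar has 31 days: +31 → Apr 1, 2136 (106 left).
Apr has 30 days: +30 → May 1, 2136 (76 left).
May has 31 days: +31 → Jun 1, 2136 (45 left).
Jun has 30 days: +30 → Jul 1, 2136 (15 left).
+15 → Jul 16, 2136.

July 16, 2136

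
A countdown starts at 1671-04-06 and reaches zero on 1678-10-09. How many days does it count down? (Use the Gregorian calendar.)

Apr 6, 1671 → Apr 6, 1672: 366 days (Feb 29, 1672 is in that span).
Apr 6, 1672 → Apr 6, 1673: 365 days.
Apr 6, 1673 → Apr 6, 1674: 365 days.
Apr 6, 1674 → Apr 6, 1675: 365 days.
Apr 6, 1675 → Apr 6, 1676: 366 days (Feb 29, 1676 is in that span).
Apr 6, 1676 → Apr 6, 1677: 365 days.
Apr 6, 1677 → Apr 6, 1678: 365 days.
Apr 6, 1678 → May 6, 1678: 30 days (April has 30).
May 6, 1678 → Jun 6, 1678: 31 days (May has 31).
Jun 6, 1678 → Jul 6, 1678: 30 days (June has 30).
Jul 6, 1678 → Aug 6, 1678: 31 days (July has 31).
Aug 6, 1678 → Sep 6, 1678: 31 days (August has 31).
Sep 6, 1678 → Oct 6, 1678: 30 days (September has 30).
Oct 6, 1678 → Oct 9, 1678: 3 days.
Total: 2743 days.

2743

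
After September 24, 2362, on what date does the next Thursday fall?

Sep 24, 2362 is a Monday.
From Monday to the next Thursday is 3 days.
Sep 24, 2362 + 3 = Sep 27, 2362.

September 27, 2362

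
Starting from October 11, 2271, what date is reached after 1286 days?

+366 (one year; includes Feb 29, 2272) → Oct 11, 2272 (920 left).
+365 (one year) → Oct 11, 2273 (555 left).
+365 (one year) → Oct 11, 2274 (190 left).
Oct has 31 days: +21 → Nov 1, 2274 (169 left).
Nov has 30 days: +30 → Dec 1, 2274 (139 left).
Dec has 31 days: +31 → Jan 1, 2275 (108 left).
Jan has 31 days: +31 → Feb 1, 2275 (77 left).
Feb has 28 days: +28 → Mar 1, 2275 (49 left).
Mar has 31 days: +31 → Apr 1, 2275 (18 left).
+18 → Apr 19, 2275.

April 19, 2275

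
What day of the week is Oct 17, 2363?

Thursday

Doomsday rule: the anchor day for the 2300s is Wednesday. For year 63: 63÷12 = 5 r 3, and 3÷4 = 0, so 5+3+0 = 8.
Wednesday + 8 ≡ Thursday — that's 2363's doomsday.
In October the doomsday date is Oct 10.
Oct 17 is 7 days after Oct 10; 7 mod 7 = 0, so Thursday + 0 = Thursday.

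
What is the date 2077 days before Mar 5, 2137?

June 28, 2131

−365 (one year) → Mar 5, 2136 (1712 left).
−366 (one year; includes Feb 29, 2136) → Mar 5, 2135 (1346 left).
−365 (one year) → Mar 5, 2134 (981 left).
−365 (one year) → Mar 5, 2133 (616 left).
−365 (one year) → Mar 5, 2132 (251 left).
−5 → Feb 29, 2132 (end of Feb, 29 days; 246 left).
−29 → Jan 31, 2132 (end of Jan, 31 days; 217 left).
−31 → Dec 31, 2131 (end of Dec, 31 days; 186 left).
−31 → Nov 30, 2131 (end of Nov, 30 days; 155 left).
−30 → Oct 31, 2131 (end of Oct, 31 days; 125 left).
−31 → Sep 30, 2131 (end of Sep, 30 days; 94 left).
−30 → Aug 31, 2131 (end of Aug, 31 days; 64 left).
−31 → Jul 31, 2131 (end of Jul, 31 days; 33 left).
−31 → Jun 30, 2131 (end of Jun, 30 days; 2 left).
−2 → Jun 28, 2131.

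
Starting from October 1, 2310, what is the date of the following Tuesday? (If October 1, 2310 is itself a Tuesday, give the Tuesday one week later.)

Oct 1, 2310 is a Saturday.
From Saturday to the next Tuesday is 3 days.
Oct 1, 2310 + 3 = Oct 4, 2310.

October 4, 2310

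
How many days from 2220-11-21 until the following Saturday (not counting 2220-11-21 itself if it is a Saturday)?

4

Nov 21, 2220 is a Tuesday.
From Tuesday to the next Saturday is 4 days.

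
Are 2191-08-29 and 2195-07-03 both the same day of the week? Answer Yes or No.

No

From Aug 29, 2191 to Jul 3, 2195 is 1404 days.
1404 mod 7 = 4, so they are different weekdays.
(Aug 29, 2191 is a Monday; Jul 3, 2195 is a Friday.)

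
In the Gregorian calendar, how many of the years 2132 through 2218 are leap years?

21

Multiples of 4 in [2132,2218]: 22.
Of those, multiples of 100: 1 (not leap unless ÷400).
Multiples of 400: 0.
Leap years = 22 − 1 + 0 = 21.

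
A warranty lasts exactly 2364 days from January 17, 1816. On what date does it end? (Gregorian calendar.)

July 8, 1822

+366 (one year; includes Feb 29, 1816) → Jan 17, 1817 (1998 left).
+365 (one year) → Jan 17, 1818 (1633 left).
+365 (one year) → Jan 17, 1819 (1268 left).
+365 (one year) → Jan 17, 1820 (903 left).
+366 (one year; includes Feb 29, 1820) → Jan 17, 1821 (537 left).
+365 (one year) → Jan 17, 1822 (172 left).
Jan has 31 days: +15 → Feb 1, 1822 (157 left).
Feb has 28 days: +28 → Mar 1, 1822 (129 left).
Mar has 31 days: +31 → Apr 1, 1822 (98 left).
Apr has 30 days: +30 → May 1, 1822 (68 left).
May has 31 days: +31 → Jun 1, 1822 (37 left).
Jun has 30 days: +30 → Jul 1, 1822 (7 left).
+7 → Jul 8, 1822.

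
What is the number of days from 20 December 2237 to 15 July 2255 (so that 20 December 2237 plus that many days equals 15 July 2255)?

6416

Dec 20, 2237 → Dec 20, 2238: 365 days.
Dec 20, 2238 → Dec 20, 2239: 365 days.
Dec 20, 2239 → Dec 20, 2240: 366 days (Feb 29, 2240 is in that span).
Dec 20, 2240 → Dec 20, 2241: 365 days.
Dec 20, 2241 → Dec 20, 2242: 365 days.
Dec 20, 2242 → Dec 20, 2243: 365 days.
Dec 20, 2243 → Dec 20, 2244: 366 days (Feb 29, 2244 is in that span).
Dec 20, 2244 → Dec 20, 2245: 365 days.
Dec 20, 2245 → Dec 20, 2246: 365 days.
Dec 20, 2246 → Dec 20, 2247: 365 days.
Dec 20, 2247 → Dec 20, 2248: 366 days (Feb 29, 2248 is in that span).
Dec 20, 2248 → Dec 20, 2249: 365 days.
Dec 20, 2249 → Dec 20, 2250: 365 days.
Dec 20, 2250 → Dec 20, 2251: 365 days.
Dec 20, 2251 → Dec 20, 2252: 366 days (Feb 29, 2252 is in that span).
Dec 20, 2252 → Dec 20, 2253: 365 days.
Dec 20, 2253 → Dec 20, 2254: 365 days.
Dec 20, 2254 → Jan 20, 2255: 31 days (December has 31).
Jan 20, 2255 → Feb 20, 2255: 31 days (January has 31).
Feb 20, 2255 → Mar 20, 2255: 28 days (February has 28).
Mar 20, 2255 → Apr 20, 2255: 31 days (March has 31).
Apr 20, 2255 → May 20, 2255: 30 days (April has 30).
May 20, 2255 → Jun 20, 2255: 31 days (May has 31).
Jun 20, 2255 → Jul 15, 2255: 25 days.
Total: 6416 days.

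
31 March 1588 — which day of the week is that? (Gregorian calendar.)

Thursday

Doomsday rule: the anchor day for the 1500s is Wednesday. For year 88: 88÷12 = 7 r 4, and 4÷4 = 1, so 7+4+1 = 12.
Wednesday + 12 ≡ Monday — that's 1588's doomsday.
In March the doomsday date is Mar 14.
Mar 31 is 17 days after Mar 14; 17 mod 7 = 3, so Monday + 3 = Thursday.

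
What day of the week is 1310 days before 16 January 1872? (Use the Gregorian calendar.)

First find the weekday of Jan 16, 1872. Doomsday rule: the anchor day for the 1800s is Friday. For year 72: 72÷12 = 6 r 0, and 0÷4 = 0, so 6+0+0 = 6.
Friday + 6 ≡ Thursday — that's 1872's doomsday.
In January the doomsday date is Jan 4 (1872 is a leap year (divisible by 4)).
Jan 16 is 12 days after Jan 4; 12 mod 7 = 5, so Thursday + 5 = Tuesday.
1310 mod 7 = 1, so 1310 days before a Tuesday is Tuesday − 1 = Monday.

Monday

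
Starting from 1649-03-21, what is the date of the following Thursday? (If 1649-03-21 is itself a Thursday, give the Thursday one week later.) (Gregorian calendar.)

Mar 21, 1649 is a Sunday.
From Sunday to the next Thursday is 4 days.
Mar 21, 1649 + 4 = Mar 25, 1649.

March 25, 1649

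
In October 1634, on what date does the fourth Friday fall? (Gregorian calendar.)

October 27, 1634

October 1, 1634 is a Sunday.
The first Friday is therefore October 6 (5 days later).
The fourth Friday is 6 + 3×7 = October 27.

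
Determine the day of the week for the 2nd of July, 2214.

Saturday

Doomsday rule: the anchor day for the 2200s is Friday. For year 14: 14÷12 = 1 r 2, and 2÷4 = 0, so 1+2+0 = 3.
Friday + 3 ≡ Monday — that's 2214's doomsday.
In July the doomsday date is Jul 11.
Jul 2 is 9 days before Jul 11; 9 mod 7 = 2, so Monday − 2 = Saturday.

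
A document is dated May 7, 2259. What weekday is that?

Doomsday rule: the anchor day for the 2200s is Friday. For year 59: 59÷12 = 4 r 11, and 11÷4 = 2, so 4+11+2 = 17.
Friday + 17 ≡ Monday — that's 2259's doomsday.
In May the doomsday date is May 9.
May 7 is 2 days before May 9; 2 mod 7 = 2, so Monday − 2 = Saturday.

Saturday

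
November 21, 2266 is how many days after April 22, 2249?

Apr 22, 2249 → Apr 22, 2250: 365 days.
Apr 22, 2250 → Apr 22, 2251: 365 days.
Apr 22, 2251 → Apr 22, 2252: 366 days (Feb 29, 2252 is in that span).
Apr 22, 2252 → Apr 22, 2253: 365 days.
Apr 22, 2253 → Apr 22, 2254: 365 days.
Apr 22, 2254 → Apr 22, 2255: 365 days.
Apr 22, 2255 → Apr 22, 2256: 366 days (Feb 29, 2256 is in that span).
Apr 22, 2256 → Apr 22, 2257: 365 days.
Apr 22, 2257 → Apr 22, 2258: 365 days.
Apr 22, 2258 → Apr 22, 2259: 365 days.
Apr 22, 2259 → Apr 22, 2260: 366 days (Feb 29, 2260 is in that span).
Apr 22, 2260 → Apr 22, 2261: 365 days.
Apr 22, 2261 → Apr 22, 2262: 365 days.
Apr 22, 2262 → Apr 22, 2263: 365 days.
Apr 22, 2263 → Apr 22, 2264: 366 days (Feb 29, 2264 is in that span).
Apr 22, 2264 → Apr 22, 2265: 365 days.
Apr 22, 2265 → Apr 22, 2266: 365 days.
Apr 22, 2266 → May 22, 2266: 30 days (April has 30).
May 22, 2266 → Jun 22, 2266: 31 days (May has 31).
Jun 22, 2266 → Jul 22, 2266: 30 days (June has 30).
Jul 22, 2266 → Aug 22, 2266: 31 days (July has 31).
Aug 22, 2266 → Sep 22, 2266: 31 days (August has 31).
Sep 22, 2266 → Oct 22, 2266: 30 days (September has 30).
Oct 22, 2266 → Nov 21, 2266: 30 days.
Total: 6422 days.

6422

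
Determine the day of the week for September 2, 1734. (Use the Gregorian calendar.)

Thursday

Doomsday rule: the anchor day for the 1700s is Sunday. For year 34: 34÷12 = 2 r 10, and 10÷4 = 2, so 2+10+2 = 14.
Sunday + 14 ≡ Sunday — that's 1734's doomsday.
In September the doomsday date is Sep 5.
Sep 2 is 3 days before Sep 5; 3 mod 7 = 3, so Sunday − 3 = Thursday.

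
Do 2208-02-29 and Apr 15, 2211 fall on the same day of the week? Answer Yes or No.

From Feb 29, 2208 to Apr 15, 2211 is 1141 days.
1141 mod 7 = 0, so they are the same weekday.
(Feb 29, 2208 is a Monday; Apr 15, 2211 is a Monday.)

Yes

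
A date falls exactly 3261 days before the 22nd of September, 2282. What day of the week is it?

Saturday

Sep 22, 2282 is a Friday.
3261 mod 7 = 6, so 3261 days before a Friday is Friday − 6 = Saturday.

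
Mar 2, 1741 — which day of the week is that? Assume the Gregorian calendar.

Thursday

Doomsday rule: the anchor day for the 1700s is Sunday. For year 41: 41÷12 = 3 r 5, and 5÷4 = 1, so 3+5+1 = 9.
Sunday + 9 ≡ Tuesday — that's 1741's doomsday.
In March the doomsday date is Mar 14.
Mar 2 is 12 days before Mar 14; 12 mod 7 = 5, so Tuesday − 5 = Thursday.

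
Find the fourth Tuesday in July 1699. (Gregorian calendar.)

July 1, 1699 is a Wednesday.
The first Tuesday is therefore July 7 (6 days later).
The fourth Tuesday is 7 + 3×7 = July 28.

July 28, 1699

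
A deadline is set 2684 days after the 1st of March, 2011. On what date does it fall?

July 6, 2018

+366 (one year; includes Feb 29, 2012) → Mar 1, 2012 (2318 left).
+365 (one year) → Mar 1, 2013 (1953 left).
+365 (one year) → Mar 1, 2014 (1588 left).
+365 (one year) → Mar 1, 2015 (1223 left).
+366 (one year; includes Feb 29, 2016) → Mar 1, 2016 (857 left).
+365 (one year) → Mar 1, 2017 (492 left).
+365 (one year) → Mar 1, 2018 (127 left).
Mar has 31 days: +31 → Apr 1, 2018 (96 left).
Apr has 30 days: +30 → May 1, 2018 (66 left).
May has 31 days: +31 → Jun 1, 2018 (35 left).
Jun has 30 days: +30 → Jul 1, 2018 (5 left).
+5 → Jul 6, 2018.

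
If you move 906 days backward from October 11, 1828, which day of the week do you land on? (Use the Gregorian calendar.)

Wednesday

Oct 11, 1828 is a Saturday.
906 mod 7 = 3, so 906 days before a Saturday is Saturday − 3 = Wednesday.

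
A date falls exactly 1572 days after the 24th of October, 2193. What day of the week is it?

Monday

First find the weekday of Oct 24, 2193. Doomsday rule: the anchor day for the 2100s is Sunday. For year 93: 93÷12 = 7 r 9, and 9÷4 = 2, so 7+9+2 = 18.
Sunday + 18 ≡ Thursday — that's 2193's doomsday.
In October the doomsday date is Oct 10.
Oct 24 is 14 days after Oct 10; 14 mod 7 = 0, so Thursday + 0 = Thursday.
1572 mod 7 = 4, so 1572 days after a Thursday is Thursday + 4 = Monday.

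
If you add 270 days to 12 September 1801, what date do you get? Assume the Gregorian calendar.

Sep has 30 days: +19 → Oct 1, 1801 (251 left).
Oct has 31 days: +31 → Nov 1, 1801 (220 left).
Nov has 30 days: +30 → Dec 1, 1801 (190 left).
Dec has 31 days: +31 → Jan 1, 1802 (159 left).
Jan has 31 days: +31 → Feb 1, 1802 (128 left).
Feb has 28 days: +28 → Mar 1, 1802 (100 left).
Mar has 31 days: +31 → Apr 1, 1802 (69 left).
Apr has 30 days: +30 → May 1, 1802 (39 left).
May has 31 days: +31 → Jun 1, 1802 (8 left).
+8 → Jun 9, 1802.

June 9, 1802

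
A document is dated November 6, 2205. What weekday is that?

Wednesday

Doomsday rule: the anchor day for the 2200s is Friday. For year 05: 5÷12 = 0 r 5, and 5÷4 = 1, so 0+5+1 = 6.
Friday + 6 ≡ Thursday — that's 2205's doomsday.
In November the doomsday date is Nov 7.
Nov 6 is 1 day before Nov 7; 1 mod 7 = 1, so Thursday − 1 = Wednesday.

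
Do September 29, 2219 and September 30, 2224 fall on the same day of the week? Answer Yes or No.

From Sep 29, 2219 to Sep 30, 2224 is 1828 days.
1828 mod 7 = 1, so they are different weekdays.
(Sep 29, 2219 is a Wednesday; Sep 30, 2224 is a Thursday.)

No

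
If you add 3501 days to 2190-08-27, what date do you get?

+365 (one year) → Aug 27, 2191 (3136 left).
+366 (one year; includes Feb 29, 2192) → Aug 27, 2192 (2770 left).
+365 (one year) → Aug 27, 2193 (2405 left).
+365 (one year) → Aug 27, 2194 (2040 left).
+365 (one year) → Aug 27, 2195 (1675 left).
+366 (one year; includes Feb 29, 2196) → Aug 27, 2196 (1309 left).
+365 (one year) → Aug 27, 2197 (944 left).
+365 (one year) → Aug 27, 2198 (579 left).
+365 (one year) → Aug 27, 2199 (214 left).
Aug has 31 days: +5 → Sep 1, 2199 (209 left).
Sep has 30 days: +30 → Oct 1, 2199 (179 left).
Oct has 31 days: +31 → Nov 1, 2199 (148 left).
Nov has 30 days: +30 → Dec 1, 2199 (118 left).
Dec has 31 days: +31 → Jan 1, 2200 (87 left).
Jan has 31 days: +31 → Feb 1, 2200 (56 left).
Feb has 28 days: +28 → Mar 1, 2200 (28 left).
+28 → Mar 29, 2200.

March 29, 2200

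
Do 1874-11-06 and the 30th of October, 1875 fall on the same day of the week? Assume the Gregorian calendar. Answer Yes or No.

From Nov 6, 1874 to Oct 30, 1875 is 358 days.
358 mod 7 = 1, so they are different weekdays.
(Nov 6, 1874 is a Friday; Oct 30, 1875 is a Saturday.)

No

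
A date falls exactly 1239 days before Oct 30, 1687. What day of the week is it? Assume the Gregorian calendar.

Thursday

Oct 30, 1687 is a Thursday.
1239 mod 7 = 0, so 1239 days before a Thursday is Thursday − 0 = Thursday.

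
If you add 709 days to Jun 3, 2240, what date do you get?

+365 (one year) → Jun 3, 2241 (344 left).
Jun has 30 days: +28 → Jul 1, 2241 (316 left).
Jul has 31 days: +31 → Aug 1, 2241 (285 left).
Aug has 31 days: +31 → Sep 1, 2241 (254 left).
Sep has 30 days: +30 → Oct 1, 2241 (224 left).
Oct has 31 days: +31 → Nov 1, 2241 (193 left).
Nov has 30 days: +30 → Dec 1, 2241 (163 left).
Dec has 31 days: +31 → Jan 1, 2242 (132 left).
Jan has 31 days: +31 → Feb 1, 2242 (101 left).
Feb has 28 days: +28 → Mar 1, 2242 (73 left).
Mar has 31 days: +31 → Apr 1, 2242 (42 left).
Apr has 30 days: +30 → May 1, 2242 (12 left).
+12 → May 13, 2242.

May 13, 2242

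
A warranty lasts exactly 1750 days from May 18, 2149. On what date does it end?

March 3, 2154

+365 (one year) → May 18, 2150 (1385 left).
+365 (one year) → May 18, 2151 (1020 left).
+366 (one year; includes Feb 29, 2152) → May 18, 2152 (654 left).
+365 (one year) → May 18, 2153 (289 left).
May has 31 days: +14 → Jun 1, 2153 (275 left).
Jun has 30 days: +30 → Jul 1, 2153 (245 left).
Jul has 31 days: +31 → Aug 1, 2153 (214 left).
Aug has 31 days: +31 → Sep 1, 2153 (183 left).
Sep has 30 days: +30 → Oct 1, 2153 (153 left).
Oct has 31 days: +31 → Nov 1, 2153 (122 left).
Nov has 30 days: +30 → Dec 1, 2153 (92 left).
Dec has 31 days: +31 → Jan 1, 2154 (61 left).
Jan has 31 days: +31 → Feb 1, 2154 (30 left).
Feb has 28 days: +28 → Mar 1, 2154 (2 left).
+2 → Mar 3, 2154.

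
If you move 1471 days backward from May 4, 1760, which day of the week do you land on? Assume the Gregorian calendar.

May 4, 1760 is a Sunday.
1471 mod 7 = 1, so 1471 days before a Sunday is Sunday − 1 = Saturday.

Saturday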